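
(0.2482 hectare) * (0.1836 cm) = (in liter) 4557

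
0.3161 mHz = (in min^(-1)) 0.01897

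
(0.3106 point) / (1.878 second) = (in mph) 0.0001305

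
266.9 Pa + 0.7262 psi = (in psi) 0.7649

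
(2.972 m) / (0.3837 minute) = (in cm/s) 12.91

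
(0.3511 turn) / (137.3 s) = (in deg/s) 0.9206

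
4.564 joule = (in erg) 4.564e+07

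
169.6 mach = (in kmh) 2.079e+05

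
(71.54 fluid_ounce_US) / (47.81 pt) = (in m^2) 0.1254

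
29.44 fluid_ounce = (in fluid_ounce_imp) 30.64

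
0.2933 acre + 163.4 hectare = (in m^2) 1.635e+06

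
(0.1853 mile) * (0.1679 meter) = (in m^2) 50.07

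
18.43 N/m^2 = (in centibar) 0.01843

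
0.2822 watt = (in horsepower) 0.0003784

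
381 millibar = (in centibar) 38.1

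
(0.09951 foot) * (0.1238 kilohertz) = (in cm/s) 375.5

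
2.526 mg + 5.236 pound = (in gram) 2375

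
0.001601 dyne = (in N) 1.601e-08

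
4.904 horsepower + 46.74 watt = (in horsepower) 4.967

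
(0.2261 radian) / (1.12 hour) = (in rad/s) 5.608e-05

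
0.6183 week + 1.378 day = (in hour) 136.9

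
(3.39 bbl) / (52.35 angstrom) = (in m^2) 1.03e+08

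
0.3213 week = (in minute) 3239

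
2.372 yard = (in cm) 216.9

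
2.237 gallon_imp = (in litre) 10.17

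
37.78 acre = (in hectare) 15.29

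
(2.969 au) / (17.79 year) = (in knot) 1539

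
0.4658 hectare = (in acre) 1.151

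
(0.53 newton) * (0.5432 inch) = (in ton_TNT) 1.748e-12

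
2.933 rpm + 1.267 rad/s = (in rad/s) 1.574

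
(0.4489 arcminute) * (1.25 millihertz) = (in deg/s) 9.352e-06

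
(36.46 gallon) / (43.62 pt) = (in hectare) 0.0008969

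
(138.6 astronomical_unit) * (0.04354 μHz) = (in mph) 2.019e+06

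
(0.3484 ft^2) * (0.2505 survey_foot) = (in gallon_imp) 0.5436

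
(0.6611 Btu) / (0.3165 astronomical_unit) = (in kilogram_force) 1.502e-09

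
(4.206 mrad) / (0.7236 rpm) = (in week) 9.178e-08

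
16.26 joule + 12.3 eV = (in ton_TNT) 3.886e-09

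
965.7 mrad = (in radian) 0.9657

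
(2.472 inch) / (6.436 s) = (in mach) 2.865e-05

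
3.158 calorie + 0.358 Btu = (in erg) 3.909e+09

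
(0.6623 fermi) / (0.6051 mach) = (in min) 5.357e-20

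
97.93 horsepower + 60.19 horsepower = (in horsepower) 158.1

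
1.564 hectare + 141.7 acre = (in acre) 145.6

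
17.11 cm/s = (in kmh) 0.616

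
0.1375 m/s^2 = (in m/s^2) 0.1375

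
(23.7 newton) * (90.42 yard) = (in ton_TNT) 4.683e-07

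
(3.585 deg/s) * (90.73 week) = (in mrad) 3.433e+09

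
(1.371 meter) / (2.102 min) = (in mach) 3.193e-05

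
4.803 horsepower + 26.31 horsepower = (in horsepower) 31.11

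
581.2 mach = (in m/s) 1.979e+05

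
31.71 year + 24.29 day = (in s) 1.002e+09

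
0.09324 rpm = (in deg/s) 0.5594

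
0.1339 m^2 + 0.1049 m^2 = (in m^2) 0.2388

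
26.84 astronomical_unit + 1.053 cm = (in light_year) 0.0004244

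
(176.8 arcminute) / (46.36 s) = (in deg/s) 0.06356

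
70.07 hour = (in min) 4204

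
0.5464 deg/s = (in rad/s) 0.009536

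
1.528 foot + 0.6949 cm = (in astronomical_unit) 3.16e-12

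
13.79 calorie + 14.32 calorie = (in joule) 117.6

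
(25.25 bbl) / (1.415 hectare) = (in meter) 0.0002837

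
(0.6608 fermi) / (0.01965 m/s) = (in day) 3.892e-19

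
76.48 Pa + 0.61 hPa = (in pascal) 137.5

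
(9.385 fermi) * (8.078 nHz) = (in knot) 1.474e-22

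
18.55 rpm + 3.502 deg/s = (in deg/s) 114.8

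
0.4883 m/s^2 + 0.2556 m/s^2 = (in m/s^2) 0.7439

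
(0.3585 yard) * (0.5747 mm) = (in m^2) 0.0001884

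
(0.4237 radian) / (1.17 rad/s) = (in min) 0.006036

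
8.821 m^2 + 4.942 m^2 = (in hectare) 0.001376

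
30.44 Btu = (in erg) 3.212e+11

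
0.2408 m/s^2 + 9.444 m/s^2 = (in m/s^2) 9.685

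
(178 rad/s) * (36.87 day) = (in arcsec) 1.17e+14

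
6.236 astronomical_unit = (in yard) 1.02e+12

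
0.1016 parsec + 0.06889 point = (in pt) 8.887e+18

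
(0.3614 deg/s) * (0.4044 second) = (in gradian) 0.1624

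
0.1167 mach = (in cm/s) 3974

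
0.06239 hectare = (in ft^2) 6716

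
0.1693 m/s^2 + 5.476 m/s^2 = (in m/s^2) 5.645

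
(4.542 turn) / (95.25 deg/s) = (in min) 0.2861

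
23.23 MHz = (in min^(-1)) 1.394e+09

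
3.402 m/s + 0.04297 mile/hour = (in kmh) 12.32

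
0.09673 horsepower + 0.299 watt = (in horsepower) 0.09713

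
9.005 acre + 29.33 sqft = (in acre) 9.006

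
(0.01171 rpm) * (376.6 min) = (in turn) 4.41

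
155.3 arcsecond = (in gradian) 0.04793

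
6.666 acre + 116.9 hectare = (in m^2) 1.196e+06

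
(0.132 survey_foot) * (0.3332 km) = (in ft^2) 144.3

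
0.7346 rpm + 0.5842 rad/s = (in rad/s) 0.6611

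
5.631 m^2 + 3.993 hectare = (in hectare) 3.994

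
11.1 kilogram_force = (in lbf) 24.47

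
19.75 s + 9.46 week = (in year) 0.1814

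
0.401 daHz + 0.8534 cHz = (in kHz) 0.004019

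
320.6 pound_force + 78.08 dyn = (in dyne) 1.426e+08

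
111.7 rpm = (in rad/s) 11.7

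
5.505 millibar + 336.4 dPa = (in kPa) 0.5841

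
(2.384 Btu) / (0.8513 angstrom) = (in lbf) 6.642e+12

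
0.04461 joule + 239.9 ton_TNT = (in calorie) 2.399e+11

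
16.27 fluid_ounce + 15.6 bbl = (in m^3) 2.481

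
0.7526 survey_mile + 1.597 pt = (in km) 1.211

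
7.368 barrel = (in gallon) 309.5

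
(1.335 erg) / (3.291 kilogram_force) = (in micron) 0.004136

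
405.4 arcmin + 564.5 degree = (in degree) 571.3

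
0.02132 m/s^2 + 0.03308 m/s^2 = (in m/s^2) 0.0544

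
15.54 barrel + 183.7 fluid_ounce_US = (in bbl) 15.57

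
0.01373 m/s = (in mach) 4.032e-05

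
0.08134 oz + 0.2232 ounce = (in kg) 0.008634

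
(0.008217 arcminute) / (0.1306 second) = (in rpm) 0.0001748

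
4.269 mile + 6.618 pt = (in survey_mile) 4.269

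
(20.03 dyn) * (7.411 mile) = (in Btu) 0.002264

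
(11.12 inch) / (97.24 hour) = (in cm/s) 8.068e-05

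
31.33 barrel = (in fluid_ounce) 1.684e+05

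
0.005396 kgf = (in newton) 0.05292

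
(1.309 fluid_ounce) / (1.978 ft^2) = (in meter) 0.0002107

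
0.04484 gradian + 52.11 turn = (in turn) 52.11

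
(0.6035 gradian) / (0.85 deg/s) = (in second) 0.639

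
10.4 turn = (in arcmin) 2.246e+05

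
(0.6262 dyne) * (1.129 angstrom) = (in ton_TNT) 1.69e-25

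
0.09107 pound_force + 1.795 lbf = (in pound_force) 1.886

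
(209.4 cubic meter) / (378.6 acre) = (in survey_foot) 0.0004484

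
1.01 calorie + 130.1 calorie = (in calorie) 131.1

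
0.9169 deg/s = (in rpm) 0.1528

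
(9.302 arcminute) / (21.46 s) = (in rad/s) 0.0001261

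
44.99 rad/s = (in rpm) 429.6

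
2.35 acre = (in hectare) 0.951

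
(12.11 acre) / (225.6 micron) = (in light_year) 2.296e-08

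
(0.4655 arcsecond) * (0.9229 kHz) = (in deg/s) 0.1193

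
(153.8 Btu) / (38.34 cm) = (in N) 4.232e+05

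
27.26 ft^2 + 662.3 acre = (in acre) 662.3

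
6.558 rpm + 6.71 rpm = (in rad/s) 1.389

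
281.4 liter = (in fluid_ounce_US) 9515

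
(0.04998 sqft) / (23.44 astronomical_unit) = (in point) 3.754e-12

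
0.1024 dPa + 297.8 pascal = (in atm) 0.002939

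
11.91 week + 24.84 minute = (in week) 11.91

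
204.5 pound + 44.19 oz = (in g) 9.401e+04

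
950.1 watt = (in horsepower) 1.274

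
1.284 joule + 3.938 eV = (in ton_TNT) 3.069e-10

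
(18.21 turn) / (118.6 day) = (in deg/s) 0.0006398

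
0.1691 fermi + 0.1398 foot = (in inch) 1.678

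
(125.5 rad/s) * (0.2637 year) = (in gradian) 6.644e+10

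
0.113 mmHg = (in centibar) 0.01507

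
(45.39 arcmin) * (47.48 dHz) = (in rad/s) 0.06269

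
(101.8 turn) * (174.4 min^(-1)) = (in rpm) 1.775e+04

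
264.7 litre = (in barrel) 1.665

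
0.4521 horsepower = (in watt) 337.1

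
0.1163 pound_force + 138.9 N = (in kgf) 14.22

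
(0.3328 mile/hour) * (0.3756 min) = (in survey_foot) 11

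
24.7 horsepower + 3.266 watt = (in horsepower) 24.7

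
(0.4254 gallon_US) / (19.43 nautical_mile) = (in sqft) 4.817e-07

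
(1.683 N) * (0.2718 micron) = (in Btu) 4.336e-10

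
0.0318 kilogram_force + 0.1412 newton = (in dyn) 4.531e+04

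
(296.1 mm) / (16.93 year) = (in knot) 1.078e-09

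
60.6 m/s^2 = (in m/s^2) 60.6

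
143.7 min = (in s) 8622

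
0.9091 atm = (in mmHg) 690.9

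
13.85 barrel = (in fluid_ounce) 7.446e+04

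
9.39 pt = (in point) 9.39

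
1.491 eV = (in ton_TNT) 5.709e-29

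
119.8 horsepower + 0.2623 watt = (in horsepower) 119.8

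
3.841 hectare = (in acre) 9.491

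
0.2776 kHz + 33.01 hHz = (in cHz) 3.579e+05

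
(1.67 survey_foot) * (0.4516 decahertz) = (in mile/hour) 5.142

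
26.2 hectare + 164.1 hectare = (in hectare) 190.3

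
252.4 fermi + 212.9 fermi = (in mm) 4.653e-10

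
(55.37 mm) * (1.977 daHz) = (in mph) 2.449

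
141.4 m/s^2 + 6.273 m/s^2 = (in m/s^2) 147.7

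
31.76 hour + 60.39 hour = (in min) 5529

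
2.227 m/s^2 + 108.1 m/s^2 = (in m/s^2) 110.3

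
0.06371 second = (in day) 7.374e-07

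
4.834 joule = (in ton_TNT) 1.155e-09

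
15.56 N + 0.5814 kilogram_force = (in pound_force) 4.78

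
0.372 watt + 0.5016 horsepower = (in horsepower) 0.5021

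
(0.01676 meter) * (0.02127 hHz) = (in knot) 0.0693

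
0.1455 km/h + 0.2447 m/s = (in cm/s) 28.51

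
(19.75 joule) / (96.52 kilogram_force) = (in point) 59.15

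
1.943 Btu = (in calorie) 490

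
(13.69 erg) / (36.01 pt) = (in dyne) 10.78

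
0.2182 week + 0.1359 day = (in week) 0.2376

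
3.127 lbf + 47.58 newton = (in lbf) 13.82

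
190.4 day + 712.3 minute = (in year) 0.523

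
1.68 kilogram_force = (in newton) 16.48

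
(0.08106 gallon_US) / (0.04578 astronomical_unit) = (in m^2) 4.48e-14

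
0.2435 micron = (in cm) 2.435e-05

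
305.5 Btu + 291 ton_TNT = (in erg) 1.218e+19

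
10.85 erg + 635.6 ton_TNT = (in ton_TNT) 635.6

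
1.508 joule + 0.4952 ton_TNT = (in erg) 2.072e+16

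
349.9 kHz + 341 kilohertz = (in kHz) 690.9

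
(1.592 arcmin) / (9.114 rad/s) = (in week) 8.401e-11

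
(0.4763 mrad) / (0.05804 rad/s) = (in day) 9.498e-08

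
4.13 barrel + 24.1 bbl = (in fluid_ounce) 1.518e+05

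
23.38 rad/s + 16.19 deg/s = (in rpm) 226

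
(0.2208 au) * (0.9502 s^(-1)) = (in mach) 9.218e+07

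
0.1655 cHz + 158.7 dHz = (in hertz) 15.87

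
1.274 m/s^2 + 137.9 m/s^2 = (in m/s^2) 139.2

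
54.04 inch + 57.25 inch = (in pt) 8013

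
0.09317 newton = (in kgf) 0.009501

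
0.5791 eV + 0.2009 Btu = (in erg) 2.12e+09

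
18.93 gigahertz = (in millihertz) 1.893e+13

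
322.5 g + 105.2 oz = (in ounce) 116.6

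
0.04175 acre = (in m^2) 169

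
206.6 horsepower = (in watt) 1.541e+05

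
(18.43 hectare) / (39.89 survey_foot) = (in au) 1.013e-07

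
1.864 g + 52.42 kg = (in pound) 115.6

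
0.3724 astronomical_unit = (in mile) 3.462e+07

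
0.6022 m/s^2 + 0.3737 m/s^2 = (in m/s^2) 0.9759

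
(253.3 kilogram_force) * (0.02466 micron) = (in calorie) 1.464e-05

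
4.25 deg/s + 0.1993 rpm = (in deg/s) 5.446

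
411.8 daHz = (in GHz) 4.118e-06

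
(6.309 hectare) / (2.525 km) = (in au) 1.67e-10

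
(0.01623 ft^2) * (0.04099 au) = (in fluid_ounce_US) 3.126e+11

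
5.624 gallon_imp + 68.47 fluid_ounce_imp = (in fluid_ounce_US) 930.3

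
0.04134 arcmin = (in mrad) 0.01203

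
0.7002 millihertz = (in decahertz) 7.002e-05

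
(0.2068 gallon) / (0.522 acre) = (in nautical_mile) 2.001e-10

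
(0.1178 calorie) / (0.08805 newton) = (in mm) 5598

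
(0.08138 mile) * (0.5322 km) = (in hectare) 6.97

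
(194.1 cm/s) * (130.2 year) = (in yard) 8.716e+09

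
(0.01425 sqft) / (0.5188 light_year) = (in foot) 8.849e-19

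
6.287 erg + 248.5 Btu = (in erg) 2.622e+12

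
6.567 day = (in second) 5.674e+05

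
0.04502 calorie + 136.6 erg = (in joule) 0.1884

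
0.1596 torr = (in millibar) 0.2128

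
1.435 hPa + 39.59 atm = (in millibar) 4.012e+04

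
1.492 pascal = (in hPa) 0.01492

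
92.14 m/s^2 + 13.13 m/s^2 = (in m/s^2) 105.3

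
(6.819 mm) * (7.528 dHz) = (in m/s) 0.005133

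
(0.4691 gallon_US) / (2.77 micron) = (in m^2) 641.1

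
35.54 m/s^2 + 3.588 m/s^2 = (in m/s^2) 39.13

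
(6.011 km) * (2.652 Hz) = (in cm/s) 1.594e+06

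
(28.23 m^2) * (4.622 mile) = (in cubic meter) 2.1e+05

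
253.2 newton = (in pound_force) 56.92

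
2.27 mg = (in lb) 5.004e-06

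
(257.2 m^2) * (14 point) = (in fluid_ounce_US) 4.295e+04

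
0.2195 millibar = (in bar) 0.0002195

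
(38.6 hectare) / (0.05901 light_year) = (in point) 1.96e-06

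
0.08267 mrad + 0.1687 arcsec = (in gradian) 0.005315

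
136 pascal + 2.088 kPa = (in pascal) 2224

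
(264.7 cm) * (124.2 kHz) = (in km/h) 1.184e+06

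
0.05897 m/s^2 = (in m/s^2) 0.05897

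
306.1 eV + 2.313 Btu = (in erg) 2.44e+10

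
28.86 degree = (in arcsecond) 1.039e+05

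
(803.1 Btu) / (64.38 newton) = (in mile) 8.178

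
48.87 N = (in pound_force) 10.99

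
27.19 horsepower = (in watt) 2.028e+04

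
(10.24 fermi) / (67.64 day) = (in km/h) 6.308e-21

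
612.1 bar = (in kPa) 6.121e+04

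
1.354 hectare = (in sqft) 1.457e+05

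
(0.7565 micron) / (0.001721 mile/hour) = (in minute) 1.639e-05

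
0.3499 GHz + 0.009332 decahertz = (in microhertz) 3.499e+14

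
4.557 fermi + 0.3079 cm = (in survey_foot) 0.0101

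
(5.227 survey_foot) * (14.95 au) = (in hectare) 3.563e+08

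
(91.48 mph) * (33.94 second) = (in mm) 1.388e+06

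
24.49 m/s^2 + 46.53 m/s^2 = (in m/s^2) 71.02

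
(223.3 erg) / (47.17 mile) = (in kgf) 3e-11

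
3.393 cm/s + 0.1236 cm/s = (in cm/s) 3.517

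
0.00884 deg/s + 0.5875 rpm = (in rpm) 0.589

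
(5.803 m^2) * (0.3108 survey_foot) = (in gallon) 145.2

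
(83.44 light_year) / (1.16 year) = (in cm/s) 2.158e+12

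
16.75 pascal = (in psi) 0.002429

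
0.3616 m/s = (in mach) 0.001062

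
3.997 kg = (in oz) 141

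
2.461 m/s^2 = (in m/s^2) 2.461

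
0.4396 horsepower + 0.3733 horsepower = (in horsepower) 0.8129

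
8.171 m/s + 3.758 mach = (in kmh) 4636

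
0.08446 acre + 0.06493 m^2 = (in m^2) 341.9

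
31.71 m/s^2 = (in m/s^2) 31.71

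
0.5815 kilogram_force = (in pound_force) 1.282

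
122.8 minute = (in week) 0.01218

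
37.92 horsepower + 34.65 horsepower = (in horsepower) 72.57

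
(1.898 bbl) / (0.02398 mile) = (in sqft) 0.08416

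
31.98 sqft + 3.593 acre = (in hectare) 1.454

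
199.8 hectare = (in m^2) 1.998e+06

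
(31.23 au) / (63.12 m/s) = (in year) 2347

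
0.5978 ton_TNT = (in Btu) 2.371e+06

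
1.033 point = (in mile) 2.264e-07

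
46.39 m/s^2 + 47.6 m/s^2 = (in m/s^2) 93.99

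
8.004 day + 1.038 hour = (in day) 8.047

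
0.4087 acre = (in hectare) 0.1654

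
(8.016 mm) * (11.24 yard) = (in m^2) 0.08239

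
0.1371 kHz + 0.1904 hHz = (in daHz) 15.61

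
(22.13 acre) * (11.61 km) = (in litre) 1.04e+12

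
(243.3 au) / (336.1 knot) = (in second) 2.105e+11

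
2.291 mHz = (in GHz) 2.291e-12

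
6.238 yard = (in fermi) 5.704e+15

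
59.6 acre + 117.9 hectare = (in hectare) 142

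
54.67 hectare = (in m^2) 5.467e+05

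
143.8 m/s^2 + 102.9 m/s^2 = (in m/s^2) 246.7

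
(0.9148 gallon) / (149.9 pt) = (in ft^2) 0.7049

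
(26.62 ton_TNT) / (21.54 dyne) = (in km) 5.171e+11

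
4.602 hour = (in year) 0.0005253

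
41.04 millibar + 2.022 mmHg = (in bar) 0.04374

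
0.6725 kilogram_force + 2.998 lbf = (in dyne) 1.993e+06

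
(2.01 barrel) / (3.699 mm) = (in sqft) 929.9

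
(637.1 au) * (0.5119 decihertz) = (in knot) 9.484e+12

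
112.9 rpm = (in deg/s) 677.4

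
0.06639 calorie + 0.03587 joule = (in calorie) 0.07496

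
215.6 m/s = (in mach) 0.6332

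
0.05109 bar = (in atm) 0.05042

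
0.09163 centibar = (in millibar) 0.9163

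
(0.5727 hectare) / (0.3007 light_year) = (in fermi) 2013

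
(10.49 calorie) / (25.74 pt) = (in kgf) 492.9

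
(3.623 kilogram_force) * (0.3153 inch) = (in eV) 1.776e+18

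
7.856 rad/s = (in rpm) 75.02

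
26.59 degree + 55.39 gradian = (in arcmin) 4586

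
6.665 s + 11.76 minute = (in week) 0.001178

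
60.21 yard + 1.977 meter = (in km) 0.05703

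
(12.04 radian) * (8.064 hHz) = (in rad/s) 9709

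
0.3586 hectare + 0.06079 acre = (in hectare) 0.3832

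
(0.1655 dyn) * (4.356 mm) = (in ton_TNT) 1.723e-18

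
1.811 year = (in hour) 1.586e+04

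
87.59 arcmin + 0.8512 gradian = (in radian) 0.03885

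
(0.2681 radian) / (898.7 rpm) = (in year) 9.033e-11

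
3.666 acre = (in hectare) 1.484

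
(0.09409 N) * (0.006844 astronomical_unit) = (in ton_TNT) 0.02302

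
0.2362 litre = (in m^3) 0.0002362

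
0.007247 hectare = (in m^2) 72.47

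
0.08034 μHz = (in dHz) 8.034e-07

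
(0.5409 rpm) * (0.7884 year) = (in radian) 1.408e+06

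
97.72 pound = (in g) 4.433e+04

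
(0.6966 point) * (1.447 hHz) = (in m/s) 0.03556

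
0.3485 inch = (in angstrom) 8.852e+07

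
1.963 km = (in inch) 7.728e+04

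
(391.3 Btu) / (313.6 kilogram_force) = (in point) 3.805e+05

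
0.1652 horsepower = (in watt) 123.2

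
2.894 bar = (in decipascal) 2.894e+06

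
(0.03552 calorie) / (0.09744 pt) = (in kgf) 440.9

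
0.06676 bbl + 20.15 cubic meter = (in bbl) 126.8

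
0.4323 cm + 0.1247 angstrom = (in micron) 4323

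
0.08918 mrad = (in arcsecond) 18.39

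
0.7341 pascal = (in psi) 0.0001065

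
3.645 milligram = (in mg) 3.645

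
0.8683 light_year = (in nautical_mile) 4.436e+12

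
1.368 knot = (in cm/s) 70.38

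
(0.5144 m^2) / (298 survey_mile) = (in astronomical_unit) 7.17e-18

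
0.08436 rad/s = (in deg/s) 4.833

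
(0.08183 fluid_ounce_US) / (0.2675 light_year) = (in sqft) 1.029e-20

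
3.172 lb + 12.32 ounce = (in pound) 3.942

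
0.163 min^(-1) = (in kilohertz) 2.717e-06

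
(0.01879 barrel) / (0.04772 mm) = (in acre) 0.01547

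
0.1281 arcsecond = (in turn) 9.884e-08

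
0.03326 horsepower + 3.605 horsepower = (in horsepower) 3.638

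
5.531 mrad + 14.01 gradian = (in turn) 0.03591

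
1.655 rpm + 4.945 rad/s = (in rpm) 48.88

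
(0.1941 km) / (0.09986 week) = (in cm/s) 0.3214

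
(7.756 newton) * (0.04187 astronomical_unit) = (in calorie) 1.161e+10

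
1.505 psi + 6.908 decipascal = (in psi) 1.505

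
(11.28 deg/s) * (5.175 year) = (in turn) 5.114e+06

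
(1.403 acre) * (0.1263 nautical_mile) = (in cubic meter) 1.328e+06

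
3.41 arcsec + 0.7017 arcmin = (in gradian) 0.01405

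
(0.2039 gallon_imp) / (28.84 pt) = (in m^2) 0.09111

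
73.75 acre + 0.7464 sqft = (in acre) 73.75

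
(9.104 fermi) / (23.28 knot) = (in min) 1.267e-17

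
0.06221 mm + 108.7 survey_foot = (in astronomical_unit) 2.215e-10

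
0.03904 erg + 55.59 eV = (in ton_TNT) 9.331e-19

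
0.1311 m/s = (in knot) 0.2548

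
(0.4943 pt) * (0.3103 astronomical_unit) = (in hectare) 809.5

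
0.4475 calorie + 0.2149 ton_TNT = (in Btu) 8.522e+05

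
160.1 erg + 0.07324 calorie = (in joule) 0.3065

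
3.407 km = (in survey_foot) 1.118e+04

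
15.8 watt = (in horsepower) 0.02119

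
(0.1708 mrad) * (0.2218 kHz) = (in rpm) 0.3618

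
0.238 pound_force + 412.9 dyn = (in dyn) 1.063e+05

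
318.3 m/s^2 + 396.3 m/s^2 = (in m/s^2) 714.6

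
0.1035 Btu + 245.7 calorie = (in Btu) 1.078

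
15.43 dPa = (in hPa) 0.01543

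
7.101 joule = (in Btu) 0.00673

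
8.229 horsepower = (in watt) 6136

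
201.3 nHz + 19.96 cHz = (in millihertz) 199.6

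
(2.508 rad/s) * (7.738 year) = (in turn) 9.741e+07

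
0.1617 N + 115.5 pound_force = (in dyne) 5.139e+07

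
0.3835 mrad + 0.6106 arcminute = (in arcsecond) 115.7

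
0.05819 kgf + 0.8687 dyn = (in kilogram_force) 0.05819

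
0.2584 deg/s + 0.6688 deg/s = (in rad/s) 0.01618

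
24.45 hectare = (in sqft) 2.632e+06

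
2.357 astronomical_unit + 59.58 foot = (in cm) 3.526e+13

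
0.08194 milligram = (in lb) 1.806e-07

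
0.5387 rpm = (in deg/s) 3.232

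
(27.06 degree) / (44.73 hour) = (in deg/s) 0.000168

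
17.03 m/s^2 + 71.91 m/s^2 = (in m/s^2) 88.94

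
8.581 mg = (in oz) 0.0003027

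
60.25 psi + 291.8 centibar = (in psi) 102.6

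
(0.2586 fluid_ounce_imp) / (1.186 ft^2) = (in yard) 7.293e-05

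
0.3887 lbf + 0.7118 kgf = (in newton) 8.709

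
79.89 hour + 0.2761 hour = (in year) 0.009151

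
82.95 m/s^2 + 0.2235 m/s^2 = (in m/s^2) 83.17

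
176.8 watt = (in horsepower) 0.2371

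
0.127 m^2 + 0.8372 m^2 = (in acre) 0.0002383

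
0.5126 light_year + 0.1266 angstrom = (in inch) 1.909e+17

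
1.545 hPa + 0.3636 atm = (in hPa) 370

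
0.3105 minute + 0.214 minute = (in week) 5.203e-05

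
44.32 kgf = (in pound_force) 97.71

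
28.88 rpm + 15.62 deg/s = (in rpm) 31.48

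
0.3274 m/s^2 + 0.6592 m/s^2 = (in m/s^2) 0.9866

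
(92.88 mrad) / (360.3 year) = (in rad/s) 8.174e-12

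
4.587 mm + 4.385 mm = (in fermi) 8.972e+12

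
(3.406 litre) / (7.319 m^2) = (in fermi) 4.654e+11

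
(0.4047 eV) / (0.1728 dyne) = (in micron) 3.752e-08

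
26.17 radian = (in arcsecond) 5.398e+06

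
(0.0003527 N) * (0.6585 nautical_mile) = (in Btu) 0.0004077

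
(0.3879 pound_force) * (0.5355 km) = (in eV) 5.767e+21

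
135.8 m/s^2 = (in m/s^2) 135.8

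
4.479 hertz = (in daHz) 0.4479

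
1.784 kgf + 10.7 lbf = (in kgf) 6.637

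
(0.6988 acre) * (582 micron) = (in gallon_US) 434.8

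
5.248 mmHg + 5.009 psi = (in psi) 5.11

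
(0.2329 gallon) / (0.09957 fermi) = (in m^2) 8.854e+12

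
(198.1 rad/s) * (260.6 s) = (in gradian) 3.287e+06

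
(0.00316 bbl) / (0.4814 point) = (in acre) 0.000731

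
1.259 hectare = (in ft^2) 1.355e+05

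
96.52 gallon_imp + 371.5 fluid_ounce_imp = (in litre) 449.3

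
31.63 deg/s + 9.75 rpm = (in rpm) 15.02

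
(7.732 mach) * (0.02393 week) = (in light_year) 4.028e-09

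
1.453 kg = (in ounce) 51.25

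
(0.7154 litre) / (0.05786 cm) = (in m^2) 1.236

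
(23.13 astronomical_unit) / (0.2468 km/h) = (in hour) 1.402e+10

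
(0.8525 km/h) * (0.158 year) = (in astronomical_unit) 7.887e-06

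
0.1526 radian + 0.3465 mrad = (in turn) 0.02434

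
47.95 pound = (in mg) 2.175e+07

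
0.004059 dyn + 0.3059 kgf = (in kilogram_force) 0.3059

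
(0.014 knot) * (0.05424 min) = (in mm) 23.44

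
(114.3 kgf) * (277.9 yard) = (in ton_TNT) 6.808e-05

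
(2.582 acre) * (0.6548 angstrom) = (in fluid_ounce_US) 0.02314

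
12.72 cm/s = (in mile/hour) 0.2845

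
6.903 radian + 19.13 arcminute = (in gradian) 439.8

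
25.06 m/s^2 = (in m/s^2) 25.06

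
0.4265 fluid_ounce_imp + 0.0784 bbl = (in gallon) 3.296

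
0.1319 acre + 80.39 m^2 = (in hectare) 0.06142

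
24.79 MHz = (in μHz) 2.479e+13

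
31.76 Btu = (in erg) 3.351e+11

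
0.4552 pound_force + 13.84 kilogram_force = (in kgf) 14.05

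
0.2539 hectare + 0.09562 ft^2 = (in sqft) 2.733e+04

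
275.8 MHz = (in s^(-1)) 2.758e+08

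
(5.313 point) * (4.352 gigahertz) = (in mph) 1.825e+07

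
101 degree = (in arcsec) 3.636e+05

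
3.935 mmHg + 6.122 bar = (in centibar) 612.7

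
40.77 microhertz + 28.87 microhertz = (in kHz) 6.964e-08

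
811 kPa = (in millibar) 8110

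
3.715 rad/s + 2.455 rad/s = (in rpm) 58.92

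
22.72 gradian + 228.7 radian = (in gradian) 1.458e+04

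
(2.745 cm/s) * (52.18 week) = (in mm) 8.663e+08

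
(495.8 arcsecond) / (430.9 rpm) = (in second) 5.327e-05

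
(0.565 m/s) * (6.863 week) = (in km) 2345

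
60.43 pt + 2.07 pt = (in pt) 62.5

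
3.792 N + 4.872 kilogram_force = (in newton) 51.57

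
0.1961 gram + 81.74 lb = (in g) 3.708e+04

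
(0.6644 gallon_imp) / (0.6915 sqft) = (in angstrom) 4.702e+08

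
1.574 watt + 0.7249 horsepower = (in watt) 542.1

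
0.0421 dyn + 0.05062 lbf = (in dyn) 2.252e+04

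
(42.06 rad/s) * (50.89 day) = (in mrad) 1.849e+11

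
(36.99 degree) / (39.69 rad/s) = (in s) 0.01627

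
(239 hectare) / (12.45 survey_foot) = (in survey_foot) 2.066e+06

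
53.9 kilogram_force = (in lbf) 118.8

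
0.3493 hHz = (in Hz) 34.93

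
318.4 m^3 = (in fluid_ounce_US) 1.077e+07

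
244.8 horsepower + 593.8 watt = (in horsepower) 245.6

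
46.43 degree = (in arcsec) 1.671e+05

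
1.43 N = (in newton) 1.43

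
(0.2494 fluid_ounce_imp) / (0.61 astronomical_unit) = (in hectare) 7.765e-21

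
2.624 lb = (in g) 1190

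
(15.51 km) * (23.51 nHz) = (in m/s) 0.0003646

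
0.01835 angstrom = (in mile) 1.14e-15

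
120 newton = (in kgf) 12.24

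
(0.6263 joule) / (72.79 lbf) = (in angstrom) 1.934e+07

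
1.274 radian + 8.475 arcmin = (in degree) 73.14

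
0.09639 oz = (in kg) 0.002733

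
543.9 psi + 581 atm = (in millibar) 6.262e+05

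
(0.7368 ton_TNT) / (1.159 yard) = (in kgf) 2.966e+08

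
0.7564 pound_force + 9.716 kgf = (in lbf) 22.18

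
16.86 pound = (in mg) 7.648e+06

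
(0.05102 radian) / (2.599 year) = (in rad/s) 6.225e-10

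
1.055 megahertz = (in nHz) 1.055e+15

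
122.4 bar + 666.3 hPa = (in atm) 121.5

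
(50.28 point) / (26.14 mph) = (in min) 2.53e-05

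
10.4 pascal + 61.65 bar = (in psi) 894.2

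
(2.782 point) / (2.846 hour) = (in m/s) 9.579e-08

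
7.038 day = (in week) 1.005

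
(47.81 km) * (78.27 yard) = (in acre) 845.5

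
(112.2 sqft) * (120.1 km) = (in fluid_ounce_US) 4.233e+10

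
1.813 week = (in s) 1.097e+06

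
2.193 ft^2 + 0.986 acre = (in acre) 0.9861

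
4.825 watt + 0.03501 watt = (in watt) 4.86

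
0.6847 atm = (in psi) 10.06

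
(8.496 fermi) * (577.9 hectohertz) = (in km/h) 1.768e-09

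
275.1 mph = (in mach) 0.3612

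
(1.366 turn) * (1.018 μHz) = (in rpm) 8.344e-05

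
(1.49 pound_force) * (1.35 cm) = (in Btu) 8.481e-05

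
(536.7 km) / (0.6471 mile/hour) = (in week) 3.068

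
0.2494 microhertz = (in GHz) 2.494e-16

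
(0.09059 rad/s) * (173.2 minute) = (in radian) 941.4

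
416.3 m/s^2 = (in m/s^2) 416.3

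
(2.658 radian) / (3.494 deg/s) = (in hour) 0.01211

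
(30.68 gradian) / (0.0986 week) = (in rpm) 7.717e-05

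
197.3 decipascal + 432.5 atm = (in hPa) 4.382e+05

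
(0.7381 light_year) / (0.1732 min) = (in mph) 1.503e+15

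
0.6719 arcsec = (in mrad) 0.003257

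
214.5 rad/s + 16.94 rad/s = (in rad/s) 231.4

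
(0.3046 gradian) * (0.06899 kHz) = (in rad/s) 0.3301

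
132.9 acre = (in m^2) 5.378e+05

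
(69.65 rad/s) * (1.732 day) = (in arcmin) 3.583e+10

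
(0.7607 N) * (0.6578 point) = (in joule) 0.0001765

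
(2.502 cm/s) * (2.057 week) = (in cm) 3.113e+06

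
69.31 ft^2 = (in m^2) 6.439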